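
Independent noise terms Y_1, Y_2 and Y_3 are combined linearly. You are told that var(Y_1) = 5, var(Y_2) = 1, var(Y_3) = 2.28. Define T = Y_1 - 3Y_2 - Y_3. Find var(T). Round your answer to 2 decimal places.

16.28

By independence, var(T) = (1)²var(Y_1) + (-3)²var(Y_2) + (-1)²var(Y_3)
= (1)²·5 + (-3)²·1 + (-1)²·2.28 = 16.28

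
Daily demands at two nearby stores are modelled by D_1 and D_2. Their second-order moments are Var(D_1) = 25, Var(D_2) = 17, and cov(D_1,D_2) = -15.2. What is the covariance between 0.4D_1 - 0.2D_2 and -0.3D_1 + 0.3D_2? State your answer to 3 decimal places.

-6.756

cov(0.4D_1 - 0.2D_2, -0.3D_1 + 0.3D_2) = (0.4)(-0.3)Var(D_1) + (-0.2)(0.3)Var(D_2) + [(0.4)(0.3) + (-0.2)(-0.3)]cov(D_1,D_2)
= -0.12·25 + -0.06·17 + 0.18·-15.2 = -6.756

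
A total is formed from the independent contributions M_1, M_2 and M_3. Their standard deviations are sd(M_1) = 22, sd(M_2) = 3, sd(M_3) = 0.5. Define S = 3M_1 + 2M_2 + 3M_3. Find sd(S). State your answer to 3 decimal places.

var(M_1) = 484, var(M_2) = 9, var(M_3) = 0.25
By independence, var(S) = (3)²var(M_1) + (2)²var(M_2) + (3)²var(M_3)
= (3)²·484 + (2)²·9 + (3)²·0.25 = 4394.25
sd(S) = √4394.25 ≈ 66.289

66.289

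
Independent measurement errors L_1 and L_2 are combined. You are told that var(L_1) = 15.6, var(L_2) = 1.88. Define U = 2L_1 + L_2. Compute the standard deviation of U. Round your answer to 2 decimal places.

8.02

By independence, var(U) = (2)²var(L_1) + (1)²var(L_2)
= (2)²·15.6 + (1)²·1.88 = 64.28
SD(U) = √64.28 ≈ 8.02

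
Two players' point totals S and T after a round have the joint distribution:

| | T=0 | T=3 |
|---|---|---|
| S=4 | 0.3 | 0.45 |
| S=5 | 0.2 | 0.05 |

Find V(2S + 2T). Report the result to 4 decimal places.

E[S] = 4.25,  E[T] = 1.5,  E[ST] = 6.15
V(S) = 18.25 − (4.25)² = 0.1875;  V(T) = 4.5 − (1.5)² = 2.25
Cov(S,T) = 6.15 − (4.25)(1.5) = -0.225
V(2S + 2T) = (2)²·0.1875 + (2)²·2.25 + 2·(2)·(2)·-0.225 = 7.95

7.9500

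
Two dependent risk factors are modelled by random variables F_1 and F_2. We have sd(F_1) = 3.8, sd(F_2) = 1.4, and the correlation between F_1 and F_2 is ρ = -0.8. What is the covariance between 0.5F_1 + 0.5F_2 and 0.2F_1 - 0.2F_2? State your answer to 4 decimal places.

V(F_1) = (3.8)² = 14.44;  V(F_2) = (1.4)² = 1.96
Cov(F_1,F_2) = ρ·sd(F_1)·sd(F_2) = -0.8·3.8·1.4 = -4.256
Cov(0.5F_1 + 0.5F_2, 0.2F_1 - 0.2F_2) = (0.5)(0.2)V(F_1) + (0.5)(-0.2)V(F_2) + [(0.5)(-0.2) + (0.5)(0.2)]Cov(F_1,F_2)
= 0.1·14.44 + -0.1·1.96 + 0·-4.256 = 1.248

1.2480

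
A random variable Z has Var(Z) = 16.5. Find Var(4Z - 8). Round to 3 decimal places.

Var(4Z - 8) = (4)²·Var(Z) = 16·16.5 = 264

264.000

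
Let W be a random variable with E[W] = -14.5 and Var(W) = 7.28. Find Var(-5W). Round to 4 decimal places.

182.0000

Var(-5W) = (-5)²·Var(W) = 25·7.28 = 182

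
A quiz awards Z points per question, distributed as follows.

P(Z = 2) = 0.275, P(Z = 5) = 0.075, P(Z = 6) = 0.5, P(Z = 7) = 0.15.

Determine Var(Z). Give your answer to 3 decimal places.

E[Z] = (2)(0.275) + (5)(0.075) + (6)(0.5) + (7)(0.15) = 4.975
E[Z²] = (2)²(0.275) + (5)²(0.075) + (6)²(0.5) + (7)²(0.15) = 28.325
Var(Z) = E[Z²] − (E[Z])² = 28.325 − (4.975)² = 3.574375

3.574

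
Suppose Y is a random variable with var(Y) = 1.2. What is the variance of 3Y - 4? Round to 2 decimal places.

10.80

var(3Y - 4) = (3)²·var(Y) = 9·1.2 = 10.8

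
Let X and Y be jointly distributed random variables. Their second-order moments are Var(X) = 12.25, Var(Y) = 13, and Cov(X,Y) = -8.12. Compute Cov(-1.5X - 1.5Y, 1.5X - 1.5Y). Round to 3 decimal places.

1.688

Cov(-1.5X - 1.5Y, 1.5X - 1.5Y) = (-1.5)(1.5)Var(X) + (-1.5)(-1.5)Var(Y) + [(-1.5)(-1.5) + (-1.5)(1.5)]Cov(X,Y)
= -2.25·12.25 + 2.25·13 + 0·-8.12 = 1.6875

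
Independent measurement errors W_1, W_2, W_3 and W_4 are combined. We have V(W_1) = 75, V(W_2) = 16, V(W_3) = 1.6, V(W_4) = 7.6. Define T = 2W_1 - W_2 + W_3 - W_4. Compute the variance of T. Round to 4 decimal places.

325.2000

By independence, V(T) = (2)²V(W_1) + (-1)²V(W_2) + (1)²V(W_3) + (-1)²V(W_4)
= (2)²·75 + (-1)²·16 + (1)²·1.6 + (-1)²·7.6 = 325.2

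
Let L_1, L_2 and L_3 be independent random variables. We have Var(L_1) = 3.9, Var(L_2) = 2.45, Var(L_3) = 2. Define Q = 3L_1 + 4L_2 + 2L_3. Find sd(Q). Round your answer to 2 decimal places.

9.07

By independence, Var(Q) = (3)²Var(L_1) + (4)²Var(L_2) + (2)²Var(L_3)
= (3)²·3.9 + (4)²·2.45 + (2)²·2 = 82.3
sd(Q) = √82.3 ≈ 9.07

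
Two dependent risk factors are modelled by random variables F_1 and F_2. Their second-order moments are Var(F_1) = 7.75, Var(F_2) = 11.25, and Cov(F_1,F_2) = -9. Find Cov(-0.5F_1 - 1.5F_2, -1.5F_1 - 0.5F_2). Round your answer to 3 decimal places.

Cov(-0.5F_1 - 1.5F_2, -1.5F_1 - 0.5F_2) = (-0.5)(-1.5)Var(F_1) + (-1.5)(-0.5)Var(F_2) + [(-0.5)(-0.5) + (-1.5)(-1.5)]Cov(F_1,F_2)
= 0.75·7.75 + 0.75·11.25 + 2.5·-9 = -8.25

-8.250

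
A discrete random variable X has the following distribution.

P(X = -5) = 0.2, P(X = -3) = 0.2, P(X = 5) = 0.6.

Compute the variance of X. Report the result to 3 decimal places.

19.840

E[X] = (-5)(0.2) + (-3)(0.2) + (5)(0.6) = 1.4
E[X²] = (-5)²(0.2) + (-3)²(0.2) + (5)²(0.6) = 21.8
Var(X) = E[X²] − (E[X])² = 21.8 − (1.4)² = 19.84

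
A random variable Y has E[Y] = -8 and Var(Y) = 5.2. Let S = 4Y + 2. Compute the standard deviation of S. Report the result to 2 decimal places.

9.12

Var(4Y + 2) = (4)²·5.2 = 83.2
σ(S) = √83.2 ≈ 9.12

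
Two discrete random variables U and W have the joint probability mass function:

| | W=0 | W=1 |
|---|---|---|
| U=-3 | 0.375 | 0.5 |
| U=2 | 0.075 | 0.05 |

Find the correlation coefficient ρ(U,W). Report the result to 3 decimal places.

E[U] = -2.375,  E[W] = 0.55
E[UW] = -1.4
cov(U,W) = E[UW] − E[U]E[W] = -1.4 − (-2.375)(0.55) = -0.09375
Var(U) = 2.734375,  Var(W) = 0.2475
ρ = -0.09375 / √(2.734375·0.2475) ≈ -0.114

-0.114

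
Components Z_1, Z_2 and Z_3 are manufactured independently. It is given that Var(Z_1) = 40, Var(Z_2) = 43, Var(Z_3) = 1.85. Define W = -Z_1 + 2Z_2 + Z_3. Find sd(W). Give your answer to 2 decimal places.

By independence, Var(W) = (-1)²Var(Z_1) + (2)²Var(Z_2) + (1)²Var(Z_3)
= (-1)²·40 + (2)²·43 + (1)²·1.85 = 213.85
sd(W) = √213.85 ≈ 14.62

14.62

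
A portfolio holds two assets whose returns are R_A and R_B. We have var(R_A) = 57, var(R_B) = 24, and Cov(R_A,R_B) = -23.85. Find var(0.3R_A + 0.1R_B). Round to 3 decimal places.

3.939

var(0.3R_A + 0.1R_B) = (0.3)²·var(R_A) + (0.1)²·var(R_B) + 2·(0.3)·(0.1)·Cov(R_A,R_B)
= 0.09·57 + 0.01·24 + 0.06·-23.85 = 3.939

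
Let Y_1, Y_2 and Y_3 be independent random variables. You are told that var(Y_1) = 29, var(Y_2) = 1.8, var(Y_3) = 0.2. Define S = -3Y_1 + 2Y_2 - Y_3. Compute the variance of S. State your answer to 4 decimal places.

By independence, var(S) = (-3)²var(Y_1) + (2)²var(Y_2) + (-1)²var(Y_3)
= (-3)²·29 + (2)²·1.8 + (-1)²·0.2 = 268.4

268.4000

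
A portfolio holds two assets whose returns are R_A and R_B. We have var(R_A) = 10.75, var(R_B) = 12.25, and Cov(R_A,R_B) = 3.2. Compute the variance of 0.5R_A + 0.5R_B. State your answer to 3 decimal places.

7.350

var(0.5R_A + 0.5R_B) = (0.5)²·var(R_A) + (0.5)²·var(R_B) + 2·(0.5)·(0.5)·Cov(R_A,R_B)
= 0.25·10.75 + 0.25·12.25 + 0.5·3.2 = 7.35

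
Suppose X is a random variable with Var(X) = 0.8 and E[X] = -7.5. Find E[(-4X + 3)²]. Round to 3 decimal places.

E[-4X + 3] = -4·-7.5 + 3 = 33
Var(-4X + 3) = (-4)²·0.8 = 12.8
E[(-4X + 3)²] = Var((-4X + 3)) + (E[(-4X + 3)])² = 12.8 + (33)² = 1101.8

1101.800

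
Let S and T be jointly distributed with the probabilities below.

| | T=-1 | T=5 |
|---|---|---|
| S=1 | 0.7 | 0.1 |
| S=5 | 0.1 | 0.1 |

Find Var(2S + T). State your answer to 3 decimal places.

E[S] = 1.8,  E[T] = 0.2,  E[ST] = 1.8
Var(S) = 5.8 − (1.8)² = 2.56;  Var(T) = 5.8 − (0.2)² = 5.76
cov(S,T) = 1.8 − (1.8)(0.2) = 1.44
Var(2S + T) = (2)²·2.56 + (1)²·5.76 + 2·(2)·(1)·1.44 = 21.76

21.760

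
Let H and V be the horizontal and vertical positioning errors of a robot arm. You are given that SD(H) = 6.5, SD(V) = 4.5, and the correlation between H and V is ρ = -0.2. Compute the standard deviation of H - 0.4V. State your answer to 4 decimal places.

7.0831

Var(H) = (6.5)² = 42.25;  Var(V) = (4.5)² = 20.25
cov(H,V) = ρ·SD(H)·SD(V) = -0.2·6.5·4.5 = -5.85
Var(H - 0.4V) = (1)²·Var(H) + (-0.4)²·Var(V) + 2·(1)·(-0.4)·cov(H,V)
= 1·42.25 + 0.16·20.25 + -0.8·-5.85 = 50.17
SD(H - 0.4V) = √50.17 ≈ 7.0831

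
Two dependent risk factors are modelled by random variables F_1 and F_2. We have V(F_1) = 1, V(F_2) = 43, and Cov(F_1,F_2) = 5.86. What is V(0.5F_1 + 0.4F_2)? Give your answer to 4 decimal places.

V(0.5F_1 + 0.4F_2) = (0.5)²·V(F_1) + (0.4)²·V(F_2) + 2·(0.5)·(0.4)·Cov(F_1,F_2)
= 0.25·1 + 0.16·43 + 0.4·5.86 = 9.474

9.4740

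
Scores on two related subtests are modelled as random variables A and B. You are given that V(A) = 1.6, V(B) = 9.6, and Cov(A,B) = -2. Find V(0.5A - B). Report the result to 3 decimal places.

V(0.5A - B) = (0.5)²·V(A) + (-1)²·V(B) + 2·(0.5)·(-1)·Cov(A,B)
= 0.25·1.6 + 1·9.6 + -1·-2 = 12

12.000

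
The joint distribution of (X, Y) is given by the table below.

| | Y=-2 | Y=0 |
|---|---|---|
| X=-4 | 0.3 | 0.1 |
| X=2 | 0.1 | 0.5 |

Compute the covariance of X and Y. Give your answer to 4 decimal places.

1.6800

E[X] = -0.4,  E[Y] = -0.8
E[XY] = 2
cov(X,Y) = E[XY] − E[X]E[Y] = 2 − (-0.4)(-0.8) = 1.68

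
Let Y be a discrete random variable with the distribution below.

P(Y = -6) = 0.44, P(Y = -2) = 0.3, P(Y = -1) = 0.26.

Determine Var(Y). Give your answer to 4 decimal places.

5.0500

E[Y] = (-6)(0.44) + (-2)(0.3) + (-1)(0.26) = -3.5
E[Y²] = (-6)²(0.44) + (-2)²(0.3) + (-1)²(0.26) = 17.3
Var(Y) = E[Y²] − (E[Y])² = 17.3 − (-3.5)² = 5.05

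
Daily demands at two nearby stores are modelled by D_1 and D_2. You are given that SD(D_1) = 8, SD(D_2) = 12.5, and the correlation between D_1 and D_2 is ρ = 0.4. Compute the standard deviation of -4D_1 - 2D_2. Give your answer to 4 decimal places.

Var(D_1) = (8)² = 64;  Var(D_2) = (12.5)² = 156.25
cov(D_1,D_2) = ρ·SD(D_1)·SD(D_2) = 0.4·8·12.5 = 40
Var(-4D_1 - 2D_2) = (-4)²·Var(D_1) + (-2)²·Var(D_2) + 2·(-4)·(-2)·cov(D_1,D_2)
= 16·64 + 4·156.25 + 16·40 = 2289
SD(-4D_1 - 2D_2) = √2289 ≈ 47.8435

47.8435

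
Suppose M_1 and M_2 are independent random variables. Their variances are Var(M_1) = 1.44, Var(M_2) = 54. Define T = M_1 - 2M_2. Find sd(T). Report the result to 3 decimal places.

14.746

By independence, Var(T) = (1)²Var(M_1) + (-2)²Var(M_2)
= (1)²·1.44 + (-2)²·54 = 217.44
sd(T) = √217.44 ≈ 14.746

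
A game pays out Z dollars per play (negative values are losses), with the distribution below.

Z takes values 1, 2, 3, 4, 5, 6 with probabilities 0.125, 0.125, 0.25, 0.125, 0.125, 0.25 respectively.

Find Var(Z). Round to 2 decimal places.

2.94

E[Z] = (1)(0.125) + (2)(0.125) + (3)(0.25) + (4)(0.125) + (5)(0.125) + (6)(0.25) = 3.75
E[Z²] = (1)²(0.125) + (2)²(0.125) + (3)²(0.25) + (4)²(0.125) + (5)²(0.125) + (6)²(0.25) = 17
Var(Z) = E[Z²] − (E[Z])² = 17 − (3.75)² = 2.9375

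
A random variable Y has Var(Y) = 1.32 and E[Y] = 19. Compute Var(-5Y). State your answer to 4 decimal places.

Var(-5Y) = (-5)²·Var(Y) = 25·1.32 = 33

33.0000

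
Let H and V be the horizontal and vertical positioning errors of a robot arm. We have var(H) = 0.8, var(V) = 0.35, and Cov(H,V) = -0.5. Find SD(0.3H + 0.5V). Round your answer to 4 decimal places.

0.0975

var(0.3H + 0.5V) = (0.3)²·var(H) + (0.5)²·var(V) + 2·(0.3)·(0.5)·Cov(H,V)
= 0.09·0.8 + 0.25·0.35 + 0.3·-0.5 = 0.0095
SD(0.3H + 0.5V) = √0.0095 ≈ 0.0975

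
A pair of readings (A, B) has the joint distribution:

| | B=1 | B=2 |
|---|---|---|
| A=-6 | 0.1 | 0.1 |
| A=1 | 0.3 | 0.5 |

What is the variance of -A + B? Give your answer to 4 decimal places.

7.8000

E[A] = -0.4,  E[B] = 1.6,  E[AB] = -0.5
Var(A) = 8 − (-0.4)² = 7.84;  Var(B) = 2.8 − (1.6)² = 0.24
Cov(A,B) = -0.5 − (-0.4)(1.6) = 0.14
Var(-A + B) = (-1)²·7.84 + (1)²·0.24 + 2·(-1)·(1)·0.14 = 7.8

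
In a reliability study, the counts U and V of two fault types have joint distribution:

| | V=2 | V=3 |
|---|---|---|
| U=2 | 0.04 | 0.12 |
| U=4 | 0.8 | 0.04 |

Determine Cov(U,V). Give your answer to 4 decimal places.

-0.1888

E[U] = 3.68,  E[V] = 2.16
E[UV] = 7.76
Cov(U,V) = E[UV] − E[U]E[V] = 7.76 − (3.68)(2.16) = -0.1888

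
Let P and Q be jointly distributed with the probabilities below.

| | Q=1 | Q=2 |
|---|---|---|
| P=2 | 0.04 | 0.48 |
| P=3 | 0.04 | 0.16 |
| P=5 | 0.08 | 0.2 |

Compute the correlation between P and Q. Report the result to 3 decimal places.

-0.242

E[P] = 3.04,  E[Q] = 1.84
E[PQ] = 5.48
Cov(P,Q) = E[PQ] − E[P]E[Q] = 5.48 − (3.04)(1.84) = -0.1136
var(P) = 1.6384,  var(Q) = 0.1344
ρ = -0.1136 / √(1.6384·0.1344) ≈ -0.242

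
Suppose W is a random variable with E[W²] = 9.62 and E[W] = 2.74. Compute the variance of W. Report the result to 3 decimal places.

Var(W) = 9.62 − (2.74)² = 2.1124

2.112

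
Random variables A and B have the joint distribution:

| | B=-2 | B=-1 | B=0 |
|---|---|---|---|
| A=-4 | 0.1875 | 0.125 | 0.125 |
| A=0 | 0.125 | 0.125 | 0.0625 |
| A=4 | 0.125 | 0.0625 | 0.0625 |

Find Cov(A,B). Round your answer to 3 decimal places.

-0.141

E[A] = -0.75,  E[B] = -1.1875
E[AB] = 0.75
Cov(A,B) = E[AB] − E[A]E[B] = 0.75 − (-0.75)(-1.1875) = -0.140625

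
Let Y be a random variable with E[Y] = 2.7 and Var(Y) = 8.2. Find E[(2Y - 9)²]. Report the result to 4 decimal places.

45.7600

E[2Y - 9] = 2·2.7 − 9 = -3.6
Var(2Y - 9) = (2)²·8.2 = 32.8
E[(2Y - 9)²] = Var((2Y - 9)) + (E[(2Y - 9)])² = 32.8 + (-3.6)² = 45.76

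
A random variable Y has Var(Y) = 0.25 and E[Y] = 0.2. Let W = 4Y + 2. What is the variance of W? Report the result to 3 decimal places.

4.000

Var(4Y + 2) = (4)²·Var(Y) = 16·0.25 = 4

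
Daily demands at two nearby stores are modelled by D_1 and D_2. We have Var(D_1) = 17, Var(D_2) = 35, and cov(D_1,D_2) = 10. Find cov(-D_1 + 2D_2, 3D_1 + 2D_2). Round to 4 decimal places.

129.0000

cov(-D_1 + 2D_2, 3D_1 + 2D_2) = (-1)(3)Var(D_1) + (2)(2)Var(D_2) + [(-1)(2) + (2)(3)]cov(D_1,D_2)
= -3·17 + 4·35 + 4·10 = 129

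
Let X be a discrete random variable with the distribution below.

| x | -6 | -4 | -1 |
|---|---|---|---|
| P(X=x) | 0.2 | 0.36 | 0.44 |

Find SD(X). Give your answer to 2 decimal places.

1.98

E[X] = (-6)(0.2) + (-4)(0.36) + (-1)(0.44) = -3.08
E[X²] = (-6)²(0.2) + (-4)²(0.36) + (-1)²(0.44) = 13.4
Var(X) = E[X²] − (E[X])² = 13.4 − (-3.08)² = 3.9136
SD(X) = √3.9136 ≈ 1.98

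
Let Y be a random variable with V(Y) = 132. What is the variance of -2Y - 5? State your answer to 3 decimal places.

528.000

V(-2Y - 5) = (-2)²·V(Y) = 4·132 = 528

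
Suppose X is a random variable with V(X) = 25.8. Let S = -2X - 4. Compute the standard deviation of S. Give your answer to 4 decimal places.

V(-2X - 4) = (-2)²·25.8 = 103.2
sd(S) = √103.2 ≈ 10.1587

10.1587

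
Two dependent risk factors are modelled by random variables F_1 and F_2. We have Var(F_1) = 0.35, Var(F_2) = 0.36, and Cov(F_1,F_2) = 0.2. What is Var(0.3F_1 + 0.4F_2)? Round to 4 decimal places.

Var(0.3F_1 + 0.4F_2) = (0.3)²·Var(F_1) + (0.4)²·Var(F_2) + 2·(0.3)·(0.4)·Cov(F_1,F_2)
= 0.09·0.35 + 0.16·0.36 + 0.24·0.2 = 0.1371

0.1371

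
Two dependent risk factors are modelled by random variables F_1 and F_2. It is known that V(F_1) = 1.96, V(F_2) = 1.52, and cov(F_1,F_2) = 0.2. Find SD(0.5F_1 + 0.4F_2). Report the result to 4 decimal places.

0.9018

V(0.5F_1 + 0.4F_2) = (0.5)²·V(F_1) + (0.4)²·V(F_2) + 2·(0.5)·(0.4)·cov(F_1,F_2)
= 0.25·1.96 + 0.16·1.52 + 0.4·0.2 = 0.8132
SD(0.5F_1 + 0.4F_2) = √0.8132 ≈ 0.9018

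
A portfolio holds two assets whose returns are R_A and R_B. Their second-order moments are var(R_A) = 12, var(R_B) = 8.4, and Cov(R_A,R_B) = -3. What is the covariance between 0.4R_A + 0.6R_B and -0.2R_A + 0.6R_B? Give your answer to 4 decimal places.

Cov(0.4R_A + 0.6R_B, -0.2R_A + 0.6R_B) = (0.4)(-0.2)var(R_A) + (0.6)(0.6)var(R_B) + [(0.4)(0.6) + (0.6)(-0.2)]Cov(R_A,R_B)
= -0.08·12 + 0.36·8.4 + 0.12·-3 = 1.704

1.7040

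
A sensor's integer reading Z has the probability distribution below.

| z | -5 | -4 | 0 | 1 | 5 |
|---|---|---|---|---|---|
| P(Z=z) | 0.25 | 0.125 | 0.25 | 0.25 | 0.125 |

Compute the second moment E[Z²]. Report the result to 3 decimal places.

11.625

E[Z²] = (-5)²(0.25) + (-4)²(0.125) + (0)²(0.25) + (1)²(0.25) + (5)²(0.125) = 11.625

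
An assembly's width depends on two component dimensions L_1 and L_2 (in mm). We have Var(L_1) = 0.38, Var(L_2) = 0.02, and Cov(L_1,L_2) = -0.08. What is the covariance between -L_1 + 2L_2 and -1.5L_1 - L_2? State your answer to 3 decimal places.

Cov(-L_1 + 2L_2, -1.5L_1 - L_2) = (-1)(-1.5)Var(L_1) + (2)(-1)Var(L_2) + [(-1)(-1) + (2)(-1.5)]Cov(L_1,L_2)
= 1.5·0.38 + -2·0.02 + -2·-0.08 = 0.69

0.690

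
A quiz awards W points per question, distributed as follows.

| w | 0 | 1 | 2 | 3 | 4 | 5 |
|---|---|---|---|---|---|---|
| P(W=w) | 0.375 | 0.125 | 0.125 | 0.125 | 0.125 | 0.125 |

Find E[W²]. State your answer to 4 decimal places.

E[W²] = (0)²(0.375) + (1)²(0.125) + (2)²(0.125) + (3)²(0.125) + (4)²(0.125) + (5)²(0.125) = 6.875

6.8750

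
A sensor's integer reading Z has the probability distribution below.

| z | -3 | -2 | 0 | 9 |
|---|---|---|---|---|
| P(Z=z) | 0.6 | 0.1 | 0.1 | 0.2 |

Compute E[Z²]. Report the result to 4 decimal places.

22.0000

E[Z²] = (-3)²(0.6) + (-2)²(0.1) + (0)²(0.1) + (9)²(0.2) = 22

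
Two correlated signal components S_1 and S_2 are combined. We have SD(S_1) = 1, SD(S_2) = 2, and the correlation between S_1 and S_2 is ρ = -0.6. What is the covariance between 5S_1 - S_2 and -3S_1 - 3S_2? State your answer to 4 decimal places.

var(S_1) = (1)² = 1;  var(S_2) = (2)² = 4
cov(S_1,S_2) = ρ·SD(S_1)·SD(S_2) = -0.6·1·2 = -1.2
cov(5S_1 - S_2, -3S_1 - 3S_2) = (5)(-3)var(S_1) + (-1)(-3)var(S_2) + [(5)(-3) + (-1)(-3)]cov(S_1,S_2)
= -15·1 + 3·4 + -12·-1.2 = 11.4

11.4000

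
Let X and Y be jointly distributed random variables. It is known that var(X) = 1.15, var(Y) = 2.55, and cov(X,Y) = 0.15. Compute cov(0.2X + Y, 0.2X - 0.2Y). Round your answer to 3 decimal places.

-0.440

cov(0.2X + Y, 0.2X - 0.2Y) = (0.2)(0.2)var(X) + (1)(-0.2)var(Y) + [(0.2)(-0.2) + (1)(0.2)]cov(X,Y)
= 0.04·1.15 + -0.2·2.55 + 0.16·0.15 = -0.44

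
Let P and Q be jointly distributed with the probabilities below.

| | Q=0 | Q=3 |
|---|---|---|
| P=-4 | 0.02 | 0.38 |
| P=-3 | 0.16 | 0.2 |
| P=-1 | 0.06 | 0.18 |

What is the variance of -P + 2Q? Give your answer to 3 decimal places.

8.890

E[P] = -2.92,  E[Q] = 2.28,  E[PQ] = -6.9
V(P) = 9.88 − (-2.92)² = 1.3536;  V(Q) = 6.84 − (2.28)² = 1.6416
Cov(P,Q) = -6.9 − (-2.92)(2.28) = -0.2424
V(-P + 2Q) = (-1)²·1.3536 + (2)²·1.6416 + 2·(-1)·(2)·-0.2424 = 8.8896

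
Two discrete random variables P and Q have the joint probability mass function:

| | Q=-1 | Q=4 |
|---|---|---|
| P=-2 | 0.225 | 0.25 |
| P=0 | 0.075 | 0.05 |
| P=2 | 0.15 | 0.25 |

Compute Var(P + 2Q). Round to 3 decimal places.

29.878

E[P] = -0.15,  E[Q] = 1.75,  E[PQ] = 0.15
Var(P) = 3.5 − (-0.15)² = 3.4775;  Var(Q) = 9.25 − (1.75)² = 6.1875
Cov(P,Q) = 0.15 − (-0.15)(1.75) = 0.4125
Var(P + 2Q) = (1)²·3.4775 + (2)²·6.1875 + 2·(1)·(2)·0.4125 = 29.8775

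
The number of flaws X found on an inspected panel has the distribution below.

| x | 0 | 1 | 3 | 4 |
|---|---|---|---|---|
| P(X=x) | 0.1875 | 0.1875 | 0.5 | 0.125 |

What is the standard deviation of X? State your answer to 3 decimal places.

1.379

E[X] = (0)(0.1875) + (1)(0.1875) + (3)(0.5) + (4)(0.125) = 2.1875
E[X²] = (0)²(0.1875) + (1)²(0.1875) + (3)²(0.5) + (4)²(0.125) = 6.6875
var(X) = E[X²] − (E[X])² = 6.6875 − (2.1875)² = 1.90234375
sd(X) = √1.90234375 ≈ 1.379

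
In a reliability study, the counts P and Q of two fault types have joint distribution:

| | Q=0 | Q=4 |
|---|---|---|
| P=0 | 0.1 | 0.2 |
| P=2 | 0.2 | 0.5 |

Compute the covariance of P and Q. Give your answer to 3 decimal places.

E[P] = 1.4,  E[Q] = 2.8
E[PQ] = 4
cov(P,Q) = E[PQ] − E[P]E[Q] = 4 − (1.4)(2.8) = 0.08

0.080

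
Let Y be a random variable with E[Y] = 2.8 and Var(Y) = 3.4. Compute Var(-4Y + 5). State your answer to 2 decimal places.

Var(-4Y + 5) = (-4)²·Var(Y) = 16·3.4 = 54.4

54.40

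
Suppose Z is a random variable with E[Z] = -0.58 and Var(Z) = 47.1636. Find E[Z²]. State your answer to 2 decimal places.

47.50

E[Z²] = Var(Z) + (E[Z])² = 47.1636 + (-0.58)² = 47.5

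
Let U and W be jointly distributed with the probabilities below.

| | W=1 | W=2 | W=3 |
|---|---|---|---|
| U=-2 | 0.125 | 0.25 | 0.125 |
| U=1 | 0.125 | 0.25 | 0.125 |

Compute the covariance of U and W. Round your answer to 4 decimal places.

E[U] = -0.5,  E[W] = 2
E[UW] = -1
Cov(U,W) = E[UW] − E[U]E[W] = -1 − (-0.5)(2) = 0

0.0000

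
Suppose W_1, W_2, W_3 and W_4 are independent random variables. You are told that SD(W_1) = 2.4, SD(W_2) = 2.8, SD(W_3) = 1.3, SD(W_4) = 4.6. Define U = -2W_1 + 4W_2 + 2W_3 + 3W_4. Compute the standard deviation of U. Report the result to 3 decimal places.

V(W_1) = 5.76, V(W_2) = 7.84, V(W_3) = 1.69, V(W_4) = 21.16
By independence, V(U) = (-2)²V(W_1) + (4)²V(W_2) + (2)²V(W_3) + (3)²V(W_4)
= (-2)²·5.76 + (4)²·7.84 + (2)²·1.69 + (3)²·21.16 = 345.68
SD(U) = √345.68 ≈ 18.592

18.592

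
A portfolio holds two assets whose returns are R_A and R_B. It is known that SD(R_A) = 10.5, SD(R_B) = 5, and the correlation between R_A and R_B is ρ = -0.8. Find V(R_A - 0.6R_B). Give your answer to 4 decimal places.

169.6500

V(R_A) = (10.5)² = 110.25;  V(R_B) = (5)² = 25
Cov(R_A,R_B) = ρ·SD(R_A)·SD(R_B) = -0.8·10.5·5 = -42
V(R_A - 0.6R_B) = (1)²·V(R_A) + (-0.6)²·V(R_B) + 2·(1)·(-0.6)·Cov(R_A,R_B)
= 1·110.25 + 0.36·25 + -1.2·-42 = 169.65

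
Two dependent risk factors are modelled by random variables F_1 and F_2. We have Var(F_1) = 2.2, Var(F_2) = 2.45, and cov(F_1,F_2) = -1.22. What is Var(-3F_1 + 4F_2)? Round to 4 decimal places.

Var(-3F_1 + 4F_2) = (-3)²·Var(F_1) + (4)²·Var(F_2) + 2·(-3)·(4)·cov(F_1,F_2)
= 9·2.2 + 16·2.45 + -24·-1.22 = 88.28

88.2800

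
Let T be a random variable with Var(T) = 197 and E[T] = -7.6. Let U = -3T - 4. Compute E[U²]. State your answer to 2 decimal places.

2126.44

E[-3T - 4] = -3·-7.6 − 4 = 18.8
Var(-3T - 4) = (-3)²·197 = 1773
E[U²] = Var(U) + (E[U])² = 1773 + (18.8)² = 2126.44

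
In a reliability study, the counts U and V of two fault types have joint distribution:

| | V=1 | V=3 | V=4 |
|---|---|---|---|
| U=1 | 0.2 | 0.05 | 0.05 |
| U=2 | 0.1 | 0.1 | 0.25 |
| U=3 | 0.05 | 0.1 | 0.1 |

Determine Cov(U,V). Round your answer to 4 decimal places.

0.3350

E[U] = 1.95,  E[V] = 2.7
E[UV] = 5.6
Cov(U,V) = E[UV] − E[U]E[V] = 5.6 − (1.95)(2.7) = 0.335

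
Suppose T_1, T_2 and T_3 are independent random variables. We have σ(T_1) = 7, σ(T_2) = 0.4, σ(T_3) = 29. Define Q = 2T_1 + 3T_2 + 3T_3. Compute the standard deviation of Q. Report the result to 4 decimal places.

V(T_1) = 49, V(T_2) = 0.16, V(T_3) = 841
By independence, V(Q) = (2)²V(T_1) + (3)²V(T_2) + (3)²V(T_3)
= (2)²·49 + (3)²·0.16 + (3)²·841 = 7766.44
σ(Q) = √7766.44 ≈ 88.1274

88.1274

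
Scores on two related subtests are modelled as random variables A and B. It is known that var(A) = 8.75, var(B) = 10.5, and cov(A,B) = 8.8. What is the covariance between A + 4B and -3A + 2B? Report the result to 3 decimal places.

-30.250

cov(A + 4B, -3A + 2B) = (1)(-3)var(A) + (4)(2)var(B) + [(1)(2) + (4)(-3)]cov(A,B)
= -3·8.75 + 8·10.5 + -10·8.8 = -30.25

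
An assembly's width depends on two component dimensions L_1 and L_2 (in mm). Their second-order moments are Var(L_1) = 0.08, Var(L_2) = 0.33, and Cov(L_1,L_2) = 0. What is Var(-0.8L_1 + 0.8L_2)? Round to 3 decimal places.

0.262

Var(-0.8L_1 + 0.8L_2) = (-0.8)²·Var(L_1) + (0.8)²·Var(L_2) + 2·(-0.8)·(0.8)·Cov(L_1,L_2)
= 0.64·0.08 + 0.64·0.33 + -1.28·0 = 0.2624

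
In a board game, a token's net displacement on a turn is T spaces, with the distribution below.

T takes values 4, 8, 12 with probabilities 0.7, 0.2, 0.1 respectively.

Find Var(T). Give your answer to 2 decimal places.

E[T] = (4)(0.7) + (8)(0.2) + (12)(0.1) = 5.6
E[T²] = (4)²(0.7) + (8)²(0.2) + (12)²(0.1) = 38.4
Var(T) = E[T²] − (E[T])² = 38.4 − (5.6)² = 7.04

7.04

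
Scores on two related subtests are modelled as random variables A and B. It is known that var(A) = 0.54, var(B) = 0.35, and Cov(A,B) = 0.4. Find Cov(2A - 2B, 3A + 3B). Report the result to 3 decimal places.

Cov(2A - 2B, 3A + 3B) = (2)(3)var(A) + (-2)(3)var(B) + [(2)(3) + (-2)(3)]Cov(A,B)
= 6·0.54 + -6·0.35 + 0·0.4 = 1.14

1.140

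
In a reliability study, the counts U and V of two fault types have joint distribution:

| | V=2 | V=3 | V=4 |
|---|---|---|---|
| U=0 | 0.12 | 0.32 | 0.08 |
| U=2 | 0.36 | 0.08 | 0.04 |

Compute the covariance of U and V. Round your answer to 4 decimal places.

E[U] = 0.96,  E[V] = 2.64
E[UV] = 2.24
cov(U,V) = E[UV] − E[U]E[V] = 2.24 − (0.96)(2.64) = -0.2944

-0.2944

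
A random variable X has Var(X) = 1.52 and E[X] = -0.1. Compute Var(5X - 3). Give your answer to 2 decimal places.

Var(5X - 3) = (5)²·Var(X) = 25·1.52 = 38

38.00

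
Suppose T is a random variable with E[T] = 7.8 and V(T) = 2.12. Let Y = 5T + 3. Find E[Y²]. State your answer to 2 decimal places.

1817.00

E[5T + 3] = 5·7.8 + 3 = 42
V(5T + 3) = (5)²·2.12 = 53
E[Y²] = V(Y) + (E[Y])² = 53 + (42)² = 1817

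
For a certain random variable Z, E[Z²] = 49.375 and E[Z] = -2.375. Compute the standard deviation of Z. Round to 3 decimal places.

Var(Z) = 49.375 − (-2.375)² = 43.734375
sd(Z) = √43.734375 ≈ 6.613

6.613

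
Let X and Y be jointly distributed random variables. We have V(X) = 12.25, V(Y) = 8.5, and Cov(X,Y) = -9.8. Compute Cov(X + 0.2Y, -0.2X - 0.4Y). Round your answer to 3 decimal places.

1.182

Cov(X + 0.2Y, -0.2X - 0.4Y) = (1)(-0.2)V(X) + (0.2)(-0.4)V(Y) + [(1)(-0.4) + (0.2)(-0.2)]Cov(X,Y)
= -0.2·12.25 + -0.08·8.5 + -0.44·-9.8 = 1.182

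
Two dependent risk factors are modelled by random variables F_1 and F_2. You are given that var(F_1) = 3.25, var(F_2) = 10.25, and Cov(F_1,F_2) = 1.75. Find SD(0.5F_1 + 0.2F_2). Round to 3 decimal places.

1.254

var(0.5F_1 + 0.2F_2) = (0.5)²·var(F_1) + (0.2)²·var(F_2) + 2·(0.5)·(0.2)·Cov(F_1,F_2)
= 0.25·3.25 + 0.04·10.25 + 0.2·1.75 = 1.5725
SD(0.5F_1 + 0.2F_2) = √1.5725 ≈ 1.254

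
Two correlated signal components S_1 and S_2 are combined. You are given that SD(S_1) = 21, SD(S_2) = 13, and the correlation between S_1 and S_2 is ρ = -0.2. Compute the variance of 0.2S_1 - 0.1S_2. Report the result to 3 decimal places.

Var(S_1) = (21)² = 441;  Var(S_2) = (13)² = 169
Cov(S_1,S_2) = ρ·SD(S_1)·SD(S_2) = -0.2·21·13 = -54.6
Var(0.2S_1 - 0.1S_2) = (0.2)²·Var(S_1) + (-0.1)²·Var(S_2) + 2·(0.2)·(-0.1)·Cov(S_1,S_2)
= 0.04·441 + 0.01·169 + -0.04·-54.6 = 21.514

21.514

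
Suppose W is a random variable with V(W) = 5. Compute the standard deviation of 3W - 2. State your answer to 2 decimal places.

V(3W - 2) = (3)²·5 = 45
SD(3W - 2) = √45 ≈ 6.71

6.71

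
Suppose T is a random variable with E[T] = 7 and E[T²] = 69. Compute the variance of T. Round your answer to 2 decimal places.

20.00

var(T) = 69 − (7)² = 20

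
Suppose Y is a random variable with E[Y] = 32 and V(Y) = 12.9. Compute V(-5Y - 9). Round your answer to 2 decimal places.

322.50

V(-5Y - 9) = (-5)²·V(Y) = 25·12.9 = 322.5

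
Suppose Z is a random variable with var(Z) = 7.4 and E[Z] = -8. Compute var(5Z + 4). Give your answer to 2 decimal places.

185.00

var(5Z + 4) = (5)²·var(Z) = 25·7.4 = 185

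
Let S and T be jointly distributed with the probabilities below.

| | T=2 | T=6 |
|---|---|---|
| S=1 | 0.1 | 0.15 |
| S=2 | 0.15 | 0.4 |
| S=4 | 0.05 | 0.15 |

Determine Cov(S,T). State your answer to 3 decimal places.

0.180

E[S] = 2.15,  E[T] = 4.8
E[ST] = 10.5
Cov(S,T) = E[ST] − E[S]E[T] = 10.5 − (2.15)(4.8) = 0.18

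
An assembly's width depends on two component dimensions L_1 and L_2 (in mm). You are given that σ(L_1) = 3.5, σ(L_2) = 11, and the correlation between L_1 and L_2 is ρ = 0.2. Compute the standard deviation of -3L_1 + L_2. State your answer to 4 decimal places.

Var(L_1) = (3.5)² = 12.25;  Var(L_2) = (11)² = 121
Cov(L_1,L_2) = ρ·σ(L_1)·σ(L_2) = 0.2·3.5·11 = 7.7
Var(-3L_1 + L_2) = (-3)²·Var(L_1) + (1)²·Var(L_2) + 2·(-3)·(1)·Cov(L_1,L_2)
= 9·12.25 + 1·121 + -6·7.7 = 185.05
σ(-3L_1 + L_2) = √185.05 ≈ 13.6033

13.6033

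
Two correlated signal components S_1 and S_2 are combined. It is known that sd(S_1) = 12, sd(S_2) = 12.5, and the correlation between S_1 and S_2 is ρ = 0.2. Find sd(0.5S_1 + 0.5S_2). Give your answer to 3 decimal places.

Var(S_1) = (12)² = 144;  Var(S_2) = (12.5)² = 156.25
Cov(S_1,S_2) = ρ·sd(S_1)·sd(S_2) = 0.2·12·12.5 = 30
Var(0.5S_1 + 0.5S_2) = (0.5)²·Var(S_1) + (0.5)²·Var(S_2) + 2·(0.5)·(0.5)·Cov(S_1,S_2)
= 0.25·144 + 0.25·156.25 + 0.5·30 = 90.0625
sd(0.5S_1 + 0.5S_2) = √90.0625 ≈ 9.490

9.490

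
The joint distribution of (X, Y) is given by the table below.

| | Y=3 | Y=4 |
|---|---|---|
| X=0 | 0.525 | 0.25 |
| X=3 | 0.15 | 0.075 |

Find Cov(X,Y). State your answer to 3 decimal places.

E[X] = 0.675,  E[Y] = 3.325
E[XY] = 2.25
Cov(X,Y) = E[XY] − E[X]E[Y] = 2.25 − (0.675)(3.325) = 0.005625

0.006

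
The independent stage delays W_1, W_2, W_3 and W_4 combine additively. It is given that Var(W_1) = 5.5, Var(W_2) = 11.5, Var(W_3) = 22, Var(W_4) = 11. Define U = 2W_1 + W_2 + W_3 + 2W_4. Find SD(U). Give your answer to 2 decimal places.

By independence, Var(U) = (2)²Var(W_1) + (1)²Var(W_2) + (1)²Var(W_3) + (2)²Var(W_4)
= (2)²·5.5 + (1)²·11.5 + (1)²·22 + (2)²·11 = 99.5
SD(U) = √99.5 ≈ 9.97

9.97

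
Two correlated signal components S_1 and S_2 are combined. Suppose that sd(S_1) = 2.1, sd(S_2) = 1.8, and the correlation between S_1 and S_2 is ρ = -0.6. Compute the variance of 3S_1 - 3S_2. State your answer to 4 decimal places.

V(S_1) = (2.1)² = 4.41;  V(S_2) = (1.8)² = 3.24
Cov(S_1,S_2) = ρ·sd(S_1)·sd(S_2) = -0.6·2.1·1.8 = -2.268
V(3S_1 - 3S_2) = (3)²·V(S_1) + (-3)²·V(S_2) + 2·(3)·(-3)·Cov(S_1,S_2)
= 9·4.41 + 9·3.24 + -18·-2.268 = 109.674

109.6740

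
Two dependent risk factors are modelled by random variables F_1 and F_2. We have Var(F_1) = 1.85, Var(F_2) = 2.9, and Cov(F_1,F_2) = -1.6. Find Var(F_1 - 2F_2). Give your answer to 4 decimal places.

Var(F_1 - 2F_2) = (1)²·Var(F_1) + (-2)²·Var(F_2) + 2·(1)·(-2)·Cov(F_1,F_2)
= 1·1.85 + 4·2.9 + -4·-1.6 = 19.85

19.8500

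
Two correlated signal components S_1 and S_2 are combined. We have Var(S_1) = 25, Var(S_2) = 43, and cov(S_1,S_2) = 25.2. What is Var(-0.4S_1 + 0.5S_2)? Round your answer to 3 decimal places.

Var(-0.4S_1 + 0.5S_2) = (-0.4)²·Var(S_1) + (0.5)²·Var(S_2) + 2·(-0.4)·(0.5)·cov(S_1,S_2)
= 0.16·25 + 0.25·43 + -0.4·25.2 = 4.67

4.670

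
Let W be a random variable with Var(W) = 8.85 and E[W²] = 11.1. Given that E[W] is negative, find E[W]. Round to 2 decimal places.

-1.50

(E[W])² = E[W²] − Var(W) = 11.1 − 8.85 = 2.25
E[W] = −√2.25 = -1.5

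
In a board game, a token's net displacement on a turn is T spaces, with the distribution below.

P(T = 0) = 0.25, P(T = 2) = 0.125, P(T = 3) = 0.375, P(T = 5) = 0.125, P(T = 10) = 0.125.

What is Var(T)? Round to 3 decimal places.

8.938

E[T] = (0)(0.25) + (2)(0.125) + (3)(0.375) + (5)(0.125) + (10)(0.125) = 3.25
E[T²] = (0)²(0.25) + (2)²(0.125) + (3)²(0.375) + (5)²(0.125) + (10)²(0.125) = 19.5
Var(T) = E[T²] − (E[T])² = 19.5 − (3.25)² = 8.9375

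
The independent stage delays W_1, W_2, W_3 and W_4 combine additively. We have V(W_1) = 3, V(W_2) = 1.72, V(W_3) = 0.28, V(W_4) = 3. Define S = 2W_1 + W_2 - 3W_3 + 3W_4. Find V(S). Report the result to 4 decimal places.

By independence, V(S) = (2)²V(W_1) + (1)²V(W_2) + (-3)²V(W_3) + (3)²V(W_4)
= (2)²·3 + (1)²·1.72 + (-3)²·0.28 + (3)²·3 = 43.24

43.2400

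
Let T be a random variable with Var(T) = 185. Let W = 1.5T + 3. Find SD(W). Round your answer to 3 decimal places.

20.402

Var(1.5T + 3) = (1.5)²·185 = 416.25
SD(W) = √416.25 ≈ 20.402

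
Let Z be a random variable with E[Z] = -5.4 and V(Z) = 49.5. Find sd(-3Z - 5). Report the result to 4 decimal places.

21.1069

V(-3Z - 5) = (-3)²·49.5 = 445.5
sd(-3Z - 5) = √445.5 ≈ 21.1069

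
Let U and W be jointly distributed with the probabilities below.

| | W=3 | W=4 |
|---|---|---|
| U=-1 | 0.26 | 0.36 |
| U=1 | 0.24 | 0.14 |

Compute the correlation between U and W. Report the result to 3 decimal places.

E[U] = -0.24,  E[W] = 3.5
E[UW] = -0.94
Cov(U,W) = E[UW] − E[U]E[W] = -0.94 − (-0.24)(3.5) = -0.1
Var(U) = 0.9424,  Var(W) = 0.25
ρ = -0.1 / √(0.9424·0.25) ≈ -0.206

-0.206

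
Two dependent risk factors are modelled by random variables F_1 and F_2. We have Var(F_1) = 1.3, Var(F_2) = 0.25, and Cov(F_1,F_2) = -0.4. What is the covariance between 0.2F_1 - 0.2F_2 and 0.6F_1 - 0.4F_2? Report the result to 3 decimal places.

Cov(0.2F_1 - 0.2F_2, 0.6F_1 - 0.4F_2) = (0.2)(0.6)Var(F_1) + (-0.2)(-0.4)Var(F_2) + [(0.2)(-0.4) + (-0.2)(0.6)]Cov(F_1,F_2)
= 0.12·1.3 + 0.08·0.25 + -0.2·-0.4 = 0.256

0.256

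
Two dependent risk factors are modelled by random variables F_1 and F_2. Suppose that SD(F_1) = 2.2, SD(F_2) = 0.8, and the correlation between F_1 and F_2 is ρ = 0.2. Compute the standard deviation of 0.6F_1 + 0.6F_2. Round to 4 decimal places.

var(F_1) = (2.2)² = 4.84;  var(F_2) = (0.8)² = 0.64
Cov(F_1,F_2) = ρ·SD(F_1)·SD(F_2) = 0.2·2.2·0.8 = 0.352
var(0.6F_1 + 0.6F_2) = (0.6)²·var(F_1) + (0.6)²·var(F_2) + 2·(0.6)·(0.6)·Cov(F_1,F_2)
= 0.36·4.84 + 0.36·0.64 + 0.72·0.352 = 2.22624
SD(0.6F_1 + 0.6F_2) = √2.22624 ≈ 1.4921

1.4921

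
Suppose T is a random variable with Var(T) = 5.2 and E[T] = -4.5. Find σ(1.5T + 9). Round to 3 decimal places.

Var(1.5T + 9) = (1.5)²·5.2 = 11.7
σ(1.5T + 9) = √11.7 ≈ 3.421

3.421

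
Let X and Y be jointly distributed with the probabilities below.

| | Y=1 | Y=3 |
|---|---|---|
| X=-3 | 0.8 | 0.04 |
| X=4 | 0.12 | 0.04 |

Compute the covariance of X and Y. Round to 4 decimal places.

E[X] = -1.88,  E[Y] = 1.16
E[XY] = -1.8
Cov(X,Y) = E[XY] − E[X]E[Y] = -1.8 − (-1.88)(1.16) = 0.3808

0.3808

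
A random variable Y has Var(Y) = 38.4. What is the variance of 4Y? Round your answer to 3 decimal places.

614.400

Var(4Y) = (4)²·Var(Y) = 16·38.4 = 614.4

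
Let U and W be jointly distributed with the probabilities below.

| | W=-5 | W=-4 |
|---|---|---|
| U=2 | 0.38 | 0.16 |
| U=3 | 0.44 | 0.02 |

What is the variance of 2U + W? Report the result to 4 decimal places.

0.8900

E[U] = 2.46,  E[W] = -4.82,  E[UW] = -11.92
Var(U) = 6.3 − (2.46)² = 0.2484;  Var(W) = 23.38 − (-4.82)² = 0.1476
Cov(U,W) = -11.92 − (2.46)(-4.82) = -0.0628
Var(2U + W) = (2)²·0.2484 + (1)²·0.1476 + 2·(2)·(1)·-0.0628 = 0.89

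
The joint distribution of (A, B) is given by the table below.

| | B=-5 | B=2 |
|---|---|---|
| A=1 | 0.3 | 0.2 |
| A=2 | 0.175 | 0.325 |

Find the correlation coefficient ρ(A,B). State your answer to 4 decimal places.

E[A] = 1.5,  E[B] = -1.325
E[AB] = -1.55
cov(A,B) = E[AB] − E[A]E[B] = -1.55 − (1.5)(-1.325) = 0.4375
var(A) = 0.25,  var(B) = 12.219375
ρ = 0.4375 / √(0.25·12.219375) ≈ 0.2503

0.2503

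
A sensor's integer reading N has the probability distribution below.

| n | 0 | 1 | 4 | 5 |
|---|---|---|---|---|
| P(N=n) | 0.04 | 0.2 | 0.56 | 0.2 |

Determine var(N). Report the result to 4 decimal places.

E[N] = (0)(0.04) + (1)(0.2) + (4)(0.56) + (5)(0.2) = 3.44
E[N²] = (0)²(0.04) + (1)²(0.2) + (4)²(0.56) + (5)²(0.2) = 14.16
var(N) = E[N²] − (E[N])² = 14.16 − (3.44)² = 2.3264

2.3264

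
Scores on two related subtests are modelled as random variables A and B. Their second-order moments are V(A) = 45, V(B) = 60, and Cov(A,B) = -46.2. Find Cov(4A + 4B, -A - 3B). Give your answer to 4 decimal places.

-160.8000

Cov(4A + 4B, -A - 3B) = (4)(-1)V(A) + (4)(-3)V(B) + [(4)(-3) + (4)(-1)]Cov(A,B)
= -4·45 + -12·60 + -16·-46.2 = -160.8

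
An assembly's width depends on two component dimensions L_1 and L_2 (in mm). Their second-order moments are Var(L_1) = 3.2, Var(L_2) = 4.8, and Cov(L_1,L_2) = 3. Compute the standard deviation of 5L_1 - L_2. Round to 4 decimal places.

7.4027

Var(5L_1 - L_2) = (5)²·Var(L_1) + (-1)²·Var(L_2) + 2·(5)·(-1)·Cov(L_1,L_2)
= 25·3.2 + 1·4.8 + -10·3 = 54.8
σ(5L_1 - L_2) = √54.8 ≈ 7.4027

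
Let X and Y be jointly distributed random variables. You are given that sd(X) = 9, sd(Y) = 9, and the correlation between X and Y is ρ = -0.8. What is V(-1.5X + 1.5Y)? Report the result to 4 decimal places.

656.1000

V(X) = (9)² = 81;  V(Y) = (9)² = 81
cov(X,Y) = ρ·sd(X)·sd(Y) = -0.8·9·9 = -64.8
V(-1.5X + 1.5Y) = (-1.5)²·V(X) + (1.5)²·V(Y) + 2·(-1.5)·(1.5)·cov(X,Y)
= 2.25·81 + 2.25·81 + -4.5·-64.8 = 656.1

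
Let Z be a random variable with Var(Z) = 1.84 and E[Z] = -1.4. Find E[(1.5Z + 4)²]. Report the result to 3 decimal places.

E[1.5Z + 4] = 1.5·-1.4 + 4 = 1.9
Var(1.5Z + 4) = (1.5)²·1.84 = 4.14
E[(1.5Z + 4)²] = Var((1.5Z + 4)) + (E[(1.5Z + 4)])² = 4.14 + (1.9)² = 7.75

7.750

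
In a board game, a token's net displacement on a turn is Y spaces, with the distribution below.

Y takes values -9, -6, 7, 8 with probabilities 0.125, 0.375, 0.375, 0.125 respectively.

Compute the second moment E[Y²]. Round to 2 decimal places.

E[Y²] = (-9)²(0.125) + (-6)²(0.375) + (7)²(0.375) + (8)²(0.125) = 50

50.00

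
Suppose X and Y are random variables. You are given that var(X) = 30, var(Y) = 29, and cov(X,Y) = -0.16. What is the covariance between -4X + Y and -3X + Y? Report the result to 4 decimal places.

390.1200

cov(-4X + Y, -3X + Y) = (-4)(-3)var(X) + (1)(1)var(Y) + [(-4)(1) + (1)(-3)]cov(X,Y)
= 12·30 + 1·29 + -7·-0.16 = 390.12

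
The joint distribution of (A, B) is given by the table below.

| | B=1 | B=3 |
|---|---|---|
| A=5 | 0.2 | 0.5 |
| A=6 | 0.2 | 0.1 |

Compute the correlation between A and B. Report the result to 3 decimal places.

-0.356

E[A] = 5.3,  E[B] = 2.2
E[AB] = 11.5
Cov(A,B) = E[AB] − E[A]E[B] = 11.5 − (5.3)(2.2) = -0.16
var(A) = 0.21,  var(B) = 0.96
ρ = -0.16 / √(0.21·0.96) ≈ -0.356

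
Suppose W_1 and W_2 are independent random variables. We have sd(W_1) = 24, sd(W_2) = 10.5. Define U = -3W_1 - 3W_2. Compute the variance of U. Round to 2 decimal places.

Var(W_1) = 576, Var(W_2) = 110.25
By independence, Var(U) = (-3)²Var(W_1) + (-3)²Var(W_2)
= (-3)²·576 + (-3)²·110.25 = 6176.25

6176.25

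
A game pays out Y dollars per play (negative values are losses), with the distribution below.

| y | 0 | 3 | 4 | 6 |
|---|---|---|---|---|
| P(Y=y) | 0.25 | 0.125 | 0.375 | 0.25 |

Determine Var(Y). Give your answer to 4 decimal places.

E[Y] = (0)(0.25) + (3)(0.125) + (4)(0.375) + (6)(0.25) = 3.375
E[Y²] = (0)²(0.25) + (3)²(0.125) + (4)²(0.375) + (6)²(0.25) = 16.125
Var(Y) = E[Y²] − (E[Y])² = 16.125 − (3.375)² = 4.734375

4.7344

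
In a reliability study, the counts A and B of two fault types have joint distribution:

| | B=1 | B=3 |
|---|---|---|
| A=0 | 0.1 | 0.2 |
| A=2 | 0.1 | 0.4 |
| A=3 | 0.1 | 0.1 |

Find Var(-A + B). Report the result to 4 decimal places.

E[A] = 1.6,  E[B] = 2.4,  E[AB] = 3.8
Var(A) = 3.8 − (1.6)² = 1.24;  Var(B) = 6.6 − (2.4)² = 0.84
cov(A,B) = 3.8 − (1.6)(2.4) = -0.04
Var(-A + B) = (-1)²·1.24 + (1)²·0.84 + 2·(-1)·(1)·-0.04 = 2.16

2.1600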